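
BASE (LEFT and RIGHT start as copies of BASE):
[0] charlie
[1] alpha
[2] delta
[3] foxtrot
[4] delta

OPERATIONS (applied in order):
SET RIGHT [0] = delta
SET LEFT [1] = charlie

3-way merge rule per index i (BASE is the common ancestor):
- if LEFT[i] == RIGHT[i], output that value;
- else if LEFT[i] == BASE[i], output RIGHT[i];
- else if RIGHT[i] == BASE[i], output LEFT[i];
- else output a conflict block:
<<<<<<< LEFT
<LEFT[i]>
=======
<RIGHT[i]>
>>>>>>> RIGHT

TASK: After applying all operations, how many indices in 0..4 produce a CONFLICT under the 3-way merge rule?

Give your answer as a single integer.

Answer: 0

Derivation:
Final LEFT:  [charlie, charlie, delta, foxtrot, delta]
Final RIGHT: [delta, alpha, delta, foxtrot, delta]
i=0: L=charlie=BASE, R=delta -> take RIGHT -> delta
i=1: L=charlie, R=alpha=BASE -> take LEFT -> charlie
i=2: L=delta R=delta -> agree -> delta
i=3: L=foxtrot R=foxtrot -> agree -> foxtrot
i=4: L=delta R=delta -> agree -> delta
Conflict count: 0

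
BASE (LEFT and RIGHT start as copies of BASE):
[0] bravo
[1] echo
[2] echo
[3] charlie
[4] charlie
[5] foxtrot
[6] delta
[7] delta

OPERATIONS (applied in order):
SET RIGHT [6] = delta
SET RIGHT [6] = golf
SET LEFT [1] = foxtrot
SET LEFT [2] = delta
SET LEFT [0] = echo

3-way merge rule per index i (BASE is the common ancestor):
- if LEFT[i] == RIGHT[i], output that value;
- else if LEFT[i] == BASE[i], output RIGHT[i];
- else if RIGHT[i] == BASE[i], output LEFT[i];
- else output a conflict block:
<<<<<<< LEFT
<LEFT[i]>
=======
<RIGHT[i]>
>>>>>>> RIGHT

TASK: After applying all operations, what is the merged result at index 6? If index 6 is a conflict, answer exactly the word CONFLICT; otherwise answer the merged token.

Answer: golf

Derivation:
Final LEFT:  [echo, foxtrot, delta, charlie, charlie, foxtrot, delta, delta]
Final RIGHT: [bravo, echo, echo, charlie, charlie, foxtrot, golf, delta]
i=0: L=echo, R=bravo=BASE -> take LEFT -> echo
i=1: L=foxtrot, R=echo=BASE -> take LEFT -> foxtrot
i=2: L=delta, R=echo=BASE -> take LEFT -> delta
i=3: L=charlie R=charlie -> agree -> charlie
i=4: L=charlie R=charlie -> agree -> charlie
i=5: L=foxtrot R=foxtrot -> agree -> foxtrot
i=6: L=delta=BASE, R=golf -> take RIGHT -> golf
i=7: L=delta R=delta -> agree -> delta
Index 6 -> golf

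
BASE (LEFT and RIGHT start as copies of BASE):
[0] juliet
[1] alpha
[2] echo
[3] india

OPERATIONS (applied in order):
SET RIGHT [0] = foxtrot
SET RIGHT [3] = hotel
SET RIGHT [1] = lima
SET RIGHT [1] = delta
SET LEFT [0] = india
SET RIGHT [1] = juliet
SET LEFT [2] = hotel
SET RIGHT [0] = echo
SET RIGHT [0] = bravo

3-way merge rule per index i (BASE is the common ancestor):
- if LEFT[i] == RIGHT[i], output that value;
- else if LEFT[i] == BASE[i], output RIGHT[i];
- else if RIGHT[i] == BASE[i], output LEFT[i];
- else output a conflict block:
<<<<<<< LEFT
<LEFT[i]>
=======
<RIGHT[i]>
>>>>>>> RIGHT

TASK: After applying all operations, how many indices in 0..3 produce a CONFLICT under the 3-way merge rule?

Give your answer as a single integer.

Answer: 1

Derivation:
Final LEFT:  [india, alpha, hotel, india]
Final RIGHT: [bravo, juliet, echo, hotel]
i=0: BASE=juliet L=india R=bravo all differ -> CONFLICT
i=1: L=alpha=BASE, R=juliet -> take RIGHT -> juliet
i=2: L=hotel, R=echo=BASE -> take LEFT -> hotel
i=3: L=india=BASE, R=hotel -> take RIGHT -> hotel
Conflict count: 1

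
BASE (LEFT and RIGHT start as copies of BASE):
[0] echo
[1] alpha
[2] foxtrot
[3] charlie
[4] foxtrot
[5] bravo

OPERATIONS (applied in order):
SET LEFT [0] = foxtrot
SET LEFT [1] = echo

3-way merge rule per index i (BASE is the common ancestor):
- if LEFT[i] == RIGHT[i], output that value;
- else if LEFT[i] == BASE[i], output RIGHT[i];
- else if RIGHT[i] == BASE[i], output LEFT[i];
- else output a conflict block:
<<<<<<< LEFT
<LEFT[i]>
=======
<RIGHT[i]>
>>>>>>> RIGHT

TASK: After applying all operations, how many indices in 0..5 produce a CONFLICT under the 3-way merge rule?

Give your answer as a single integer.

Answer: 0

Derivation:
Final LEFT:  [foxtrot, echo, foxtrot, charlie, foxtrot, bravo]
Final RIGHT: [echo, alpha, foxtrot, charlie, foxtrot, bravo]
i=0: L=foxtrot, R=echo=BASE -> take LEFT -> foxtrot
i=1: L=echo, R=alpha=BASE -> take LEFT -> echo
i=2: L=foxtrot R=foxtrot -> agree -> foxtrot
i=3: L=charlie R=charlie -> agree -> charlie
i=4: L=foxtrot R=foxtrot -> agree -> foxtrot
i=5: L=bravo R=bravo -> agree -> bravo
Conflict count: 0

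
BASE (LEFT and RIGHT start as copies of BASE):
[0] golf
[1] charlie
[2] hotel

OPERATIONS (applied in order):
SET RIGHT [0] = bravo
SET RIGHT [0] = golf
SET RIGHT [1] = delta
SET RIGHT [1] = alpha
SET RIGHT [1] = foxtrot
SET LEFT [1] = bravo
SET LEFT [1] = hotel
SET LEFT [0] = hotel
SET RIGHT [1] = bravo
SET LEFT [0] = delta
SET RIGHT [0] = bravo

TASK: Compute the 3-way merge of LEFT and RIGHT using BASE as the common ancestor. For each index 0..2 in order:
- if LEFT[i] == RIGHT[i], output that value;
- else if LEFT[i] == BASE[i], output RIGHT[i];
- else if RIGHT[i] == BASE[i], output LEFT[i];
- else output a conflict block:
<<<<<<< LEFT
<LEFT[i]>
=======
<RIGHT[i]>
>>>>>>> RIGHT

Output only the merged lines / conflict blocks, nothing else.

Final LEFT:  [delta, hotel, hotel]
Final RIGHT: [bravo, bravo, hotel]
i=0: BASE=golf L=delta R=bravo all differ -> CONFLICT
i=1: BASE=charlie L=hotel R=bravo all differ -> CONFLICT
i=2: L=hotel R=hotel -> agree -> hotel

Answer: <<<<<<< LEFT
delta
=======
bravo
>>>>>>> RIGHT
<<<<<<< LEFT
hotel
=======
bravo
>>>>>>> RIGHT
hotel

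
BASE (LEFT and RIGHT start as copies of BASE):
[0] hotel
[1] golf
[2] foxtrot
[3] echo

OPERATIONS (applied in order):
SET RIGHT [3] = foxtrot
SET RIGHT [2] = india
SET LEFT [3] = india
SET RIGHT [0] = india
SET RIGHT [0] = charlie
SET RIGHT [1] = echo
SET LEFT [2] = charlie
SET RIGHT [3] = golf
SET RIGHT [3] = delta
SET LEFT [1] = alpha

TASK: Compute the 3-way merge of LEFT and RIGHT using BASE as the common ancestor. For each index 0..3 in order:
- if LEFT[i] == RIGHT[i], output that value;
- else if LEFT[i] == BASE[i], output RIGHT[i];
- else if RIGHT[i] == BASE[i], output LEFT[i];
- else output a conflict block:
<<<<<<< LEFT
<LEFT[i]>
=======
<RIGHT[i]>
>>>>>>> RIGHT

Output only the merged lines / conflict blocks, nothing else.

Answer: charlie
<<<<<<< LEFT
alpha
=======
echo
>>>>>>> RIGHT
<<<<<<< LEFT
charlie
=======
india
>>>>>>> RIGHT
<<<<<<< LEFT
india
=======
delta
>>>>>>> RIGHT

Derivation:
Final LEFT:  [hotel, alpha, charlie, india]
Final RIGHT: [charlie, echo, india, delta]
i=0: L=hotel=BASE, R=charlie -> take RIGHT -> charlie
i=1: BASE=golf L=alpha R=echo all differ -> CONFLICT
i=2: BASE=foxtrot L=charlie R=india all differ -> CONFLICT
i=3: BASE=echo L=india R=delta all differ -> CONFLICT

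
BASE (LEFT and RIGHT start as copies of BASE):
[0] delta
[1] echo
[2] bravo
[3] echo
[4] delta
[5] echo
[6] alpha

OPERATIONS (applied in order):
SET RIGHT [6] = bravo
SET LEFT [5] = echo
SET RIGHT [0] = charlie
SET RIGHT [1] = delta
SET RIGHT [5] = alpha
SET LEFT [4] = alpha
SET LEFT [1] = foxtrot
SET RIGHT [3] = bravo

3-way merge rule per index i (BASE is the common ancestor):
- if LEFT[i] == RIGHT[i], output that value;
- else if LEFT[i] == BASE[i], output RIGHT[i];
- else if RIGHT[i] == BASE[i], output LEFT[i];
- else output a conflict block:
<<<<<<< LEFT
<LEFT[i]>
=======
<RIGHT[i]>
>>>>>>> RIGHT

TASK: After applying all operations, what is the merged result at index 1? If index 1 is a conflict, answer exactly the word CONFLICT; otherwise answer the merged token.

Final LEFT:  [delta, foxtrot, bravo, echo, alpha, echo, alpha]
Final RIGHT: [charlie, delta, bravo, bravo, delta, alpha, bravo]
i=0: L=delta=BASE, R=charlie -> take RIGHT -> charlie
i=1: BASE=echo L=foxtrot R=delta all differ -> CONFLICT
i=2: L=bravo R=bravo -> agree -> bravo
i=3: L=echo=BASE, R=bravo -> take RIGHT -> bravo
i=4: L=alpha, R=delta=BASE -> take LEFT -> alpha
i=5: L=echo=BASE, R=alpha -> take RIGHT -> alpha
i=6: L=alpha=BASE, R=bravo -> take RIGHT -> bravo
Index 1 -> CONFLICT

Answer: CONFLICT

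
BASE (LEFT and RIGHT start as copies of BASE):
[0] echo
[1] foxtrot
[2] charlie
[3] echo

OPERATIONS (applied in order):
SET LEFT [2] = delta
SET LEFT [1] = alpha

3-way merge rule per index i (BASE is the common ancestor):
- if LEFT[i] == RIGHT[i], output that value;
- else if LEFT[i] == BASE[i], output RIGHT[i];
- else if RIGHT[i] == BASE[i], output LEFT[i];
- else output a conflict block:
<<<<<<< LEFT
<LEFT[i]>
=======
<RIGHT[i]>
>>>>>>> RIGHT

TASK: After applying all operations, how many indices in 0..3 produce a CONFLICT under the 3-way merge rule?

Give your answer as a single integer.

Final LEFT:  [echo, alpha, delta, echo]
Final RIGHT: [echo, foxtrot, charlie, echo]
i=0: L=echo R=echo -> agree -> echo
i=1: L=alpha, R=foxtrot=BASE -> take LEFT -> alpha
i=2: L=delta, R=charlie=BASE -> take LEFT -> delta
i=3: L=echo R=echo -> agree -> echo
Conflict count: 0

Answer: 0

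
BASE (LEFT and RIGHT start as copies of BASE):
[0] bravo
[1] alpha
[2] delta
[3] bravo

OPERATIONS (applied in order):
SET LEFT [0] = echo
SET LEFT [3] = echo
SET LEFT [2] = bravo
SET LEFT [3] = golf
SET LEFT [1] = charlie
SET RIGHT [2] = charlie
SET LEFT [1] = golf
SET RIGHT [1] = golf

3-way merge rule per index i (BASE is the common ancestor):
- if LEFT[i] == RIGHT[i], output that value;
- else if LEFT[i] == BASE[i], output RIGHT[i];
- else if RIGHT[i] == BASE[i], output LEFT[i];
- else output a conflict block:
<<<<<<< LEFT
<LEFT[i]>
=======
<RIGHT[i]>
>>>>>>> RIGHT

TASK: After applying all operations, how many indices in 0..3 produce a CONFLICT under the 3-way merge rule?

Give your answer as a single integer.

Final LEFT:  [echo, golf, bravo, golf]
Final RIGHT: [bravo, golf, charlie, bravo]
i=0: L=echo, R=bravo=BASE -> take LEFT -> echo
i=1: L=golf R=golf -> agree -> golf
i=2: BASE=delta L=bravo R=charlie all differ -> CONFLICT
i=3: L=golf, R=bravo=BASE -> take LEFT -> golf
Conflict count: 1

Answer: 1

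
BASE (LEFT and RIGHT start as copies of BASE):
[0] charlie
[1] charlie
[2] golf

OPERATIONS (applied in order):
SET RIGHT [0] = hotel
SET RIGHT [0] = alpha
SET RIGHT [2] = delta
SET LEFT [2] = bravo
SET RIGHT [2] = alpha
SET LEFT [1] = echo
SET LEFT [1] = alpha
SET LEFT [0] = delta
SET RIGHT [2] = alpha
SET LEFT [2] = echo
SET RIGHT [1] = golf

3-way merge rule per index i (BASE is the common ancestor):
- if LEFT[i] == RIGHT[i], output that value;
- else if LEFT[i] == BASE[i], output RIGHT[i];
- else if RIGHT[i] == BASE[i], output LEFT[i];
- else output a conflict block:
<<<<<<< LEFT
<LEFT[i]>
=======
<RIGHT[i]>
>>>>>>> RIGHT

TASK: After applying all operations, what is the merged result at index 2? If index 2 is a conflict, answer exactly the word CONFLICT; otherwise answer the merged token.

Final LEFT:  [delta, alpha, echo]
Final RIGHT: [alpha, golf, alpha]
i=0: BASE=charlie L=delta R=alpha all differ -> CONFLICT
i=1: BASE=charlie L=alpha R=golf all differ -> CONFLICT
i=2: BASE=golf L=echo R=alpha all differ -> CONFLICT
Index 2 -> CONFLICT

Answer: CONFLICT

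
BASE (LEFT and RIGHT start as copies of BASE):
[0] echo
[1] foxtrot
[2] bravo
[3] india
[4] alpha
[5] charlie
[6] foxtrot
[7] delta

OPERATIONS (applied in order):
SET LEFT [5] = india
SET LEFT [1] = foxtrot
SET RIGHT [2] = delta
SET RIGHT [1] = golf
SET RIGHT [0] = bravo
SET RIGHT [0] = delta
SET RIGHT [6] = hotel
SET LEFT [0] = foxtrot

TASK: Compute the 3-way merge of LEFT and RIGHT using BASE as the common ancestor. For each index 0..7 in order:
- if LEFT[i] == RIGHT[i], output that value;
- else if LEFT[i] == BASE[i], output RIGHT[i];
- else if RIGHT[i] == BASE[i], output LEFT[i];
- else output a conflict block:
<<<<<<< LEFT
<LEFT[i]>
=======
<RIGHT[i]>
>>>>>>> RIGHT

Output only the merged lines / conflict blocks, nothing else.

Answer: <<<<<<< LEFT
foxtrot
=======
delta
>>>>>>> RIGHT
golf
delta
india
alpha
india
hotel
delta

Derivation:
Final LEFT:  [foxtrot, foxtrot, bravo, india, alpha, india, foxtrot, delta]
Final RIGHT: [delta, golf, delta, india, alpha, charlie, hotel, delta]
i=0: BASE=echo L=foxtrot R=delta all differ -> CONFLICT
i=1: L=foxtrot=BASE, R=golf -> take RIGHT -> golf
i=2: L=bravo=BASE, R=delta -> take RIGHT -> delta
i=3: L=india R=india -> agree -> india
i=4: L=alpha R=alpha -> agree -> alpha
i=5: L=india, R=charlie=BASE -> take LEFT -> india
i=6: L=foxtrot=BASE, R=hotel -> take RIGHT -> hotel
i=7: L=delta R=delta -> agree -> delta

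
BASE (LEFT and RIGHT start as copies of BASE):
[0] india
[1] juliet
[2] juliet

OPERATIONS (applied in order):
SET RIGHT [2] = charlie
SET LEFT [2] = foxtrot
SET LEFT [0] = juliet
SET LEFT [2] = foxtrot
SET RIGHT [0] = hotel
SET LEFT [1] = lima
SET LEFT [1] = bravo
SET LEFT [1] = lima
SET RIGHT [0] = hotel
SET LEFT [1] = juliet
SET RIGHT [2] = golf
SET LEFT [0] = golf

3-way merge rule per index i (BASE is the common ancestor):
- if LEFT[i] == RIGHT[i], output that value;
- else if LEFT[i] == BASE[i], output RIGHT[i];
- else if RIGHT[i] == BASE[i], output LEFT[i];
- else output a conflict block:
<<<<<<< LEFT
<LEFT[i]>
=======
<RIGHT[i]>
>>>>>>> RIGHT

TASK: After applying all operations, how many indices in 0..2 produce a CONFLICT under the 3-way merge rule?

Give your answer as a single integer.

Final LEFT:  [golf, juliet, foxtrot]
Final RIGHT: [hotel, juliet, golf]
i=0: BASE=india L=golf R=hotel all differ -> CONFLICT
i=1: L=juliet R=juliet -> agree -> juliet
i=2: BASE=juliet L=foxtrot R=golf all differ -> CONFLICT
Conflict count: 2

Answer: 2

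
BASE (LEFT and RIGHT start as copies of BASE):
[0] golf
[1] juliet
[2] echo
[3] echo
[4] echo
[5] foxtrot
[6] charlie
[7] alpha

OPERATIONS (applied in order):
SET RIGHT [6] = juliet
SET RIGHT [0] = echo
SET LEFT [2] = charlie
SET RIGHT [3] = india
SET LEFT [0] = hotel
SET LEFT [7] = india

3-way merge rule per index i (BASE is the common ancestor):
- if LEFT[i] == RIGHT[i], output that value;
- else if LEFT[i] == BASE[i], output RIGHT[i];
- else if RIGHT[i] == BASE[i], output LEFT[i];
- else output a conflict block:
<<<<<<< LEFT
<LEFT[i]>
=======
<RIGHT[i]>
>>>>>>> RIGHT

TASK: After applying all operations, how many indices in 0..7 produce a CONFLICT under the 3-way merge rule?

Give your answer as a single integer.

Answer: 1

Derivation:
Final LEFT:  [hotel, juliet, charlie, echo, echo, foxtrot, charlie, india]
Final RIGHT: [echo, juliet, echo, india, echo, foxtrot, juliet, alpha]
i=0: BASE=golf L=hotel R=echo all differ -> CONFLICT
i=1: L=juliet R=juliet -> agree -> juliet
i=2: L=charlie, R=echo=BASE -> take LEFT -> charlie
i=3: L=echo=BASE, R=india -> take RIGHT -> india
i=4: L=echo R=echo -> agree -> echo
i=5: L=foxtrot R=foxtrot -> agree -> foxtrot
i=6: L=charlie=BASE, R=juliet -> take RIGHT -> juliet
i=7: L=india, R=alpha=BASE -> take LEFT -> india
Conflict count: 1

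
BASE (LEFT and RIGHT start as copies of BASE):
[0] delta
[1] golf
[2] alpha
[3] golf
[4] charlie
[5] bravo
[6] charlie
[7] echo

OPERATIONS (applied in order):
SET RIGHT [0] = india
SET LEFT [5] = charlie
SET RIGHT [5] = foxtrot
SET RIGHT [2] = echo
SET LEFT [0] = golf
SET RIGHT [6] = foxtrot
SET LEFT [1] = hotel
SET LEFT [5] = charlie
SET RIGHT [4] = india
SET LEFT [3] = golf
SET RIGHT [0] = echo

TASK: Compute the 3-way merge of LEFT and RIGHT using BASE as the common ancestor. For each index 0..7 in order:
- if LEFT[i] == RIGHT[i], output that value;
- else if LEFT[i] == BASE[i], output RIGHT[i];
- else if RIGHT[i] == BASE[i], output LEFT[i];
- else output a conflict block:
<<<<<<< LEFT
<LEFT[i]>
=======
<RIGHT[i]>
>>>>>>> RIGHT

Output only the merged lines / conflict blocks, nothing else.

Final LEFT:  [golf, hotel, alpha, golf, charlie, charlie, charlie, echo]
Final RIGHT: [echo, golf, echo, golf, india, foxtrot, foxtrot, echo]
i=0: BASE=delta L=golf R=echo all differ -> CONFLICT
i=1: L=hotel, R=golf=BASE -> take LEFT -> hotel
i=2: L=alpha=BASE, R=echo -> take RIGHT -> echo
i=3: L=golf R=golf -> agree -> golf
i=4: L=charlie=BASE, R=india -> take RIGHT -> india
i=5: BASE=bravo L=charlie R=foxtrot all differ -> CONFLICT
i=6: L=charlie=BASE, R=foxtrot -> take RIGHT -> foxtrot
i=7: L=echo R=echo -> agree -> echo

Answer: <<<<<<< LEFT
golf
=======
echo
>>>>>>> RIGHT
hotel
echo
golf
india
<<<<<<< LEFT
charlie
=======
foxtrot
>>>>>>> RIGHT
foxtrot
echo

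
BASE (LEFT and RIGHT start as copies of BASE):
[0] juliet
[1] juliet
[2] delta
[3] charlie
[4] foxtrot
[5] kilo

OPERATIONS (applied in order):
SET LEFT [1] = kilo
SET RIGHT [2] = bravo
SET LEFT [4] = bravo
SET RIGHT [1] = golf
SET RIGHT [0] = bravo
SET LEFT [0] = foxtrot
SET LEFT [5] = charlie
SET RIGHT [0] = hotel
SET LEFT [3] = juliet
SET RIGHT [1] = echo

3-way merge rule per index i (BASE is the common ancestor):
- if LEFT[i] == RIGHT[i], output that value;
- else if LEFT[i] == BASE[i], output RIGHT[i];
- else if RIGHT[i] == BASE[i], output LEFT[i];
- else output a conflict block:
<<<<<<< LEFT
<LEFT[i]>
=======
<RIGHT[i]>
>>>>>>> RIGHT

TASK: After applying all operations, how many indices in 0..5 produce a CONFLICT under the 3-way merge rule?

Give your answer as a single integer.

Answer: 2

Derivation:
Final LEFT:  [foxtrot, kilo, delta, juliet, bravo, charlie]
Final RIGHT: [hotel, echo, bravo, charlie, foxtrot, kilo]
i=0: BASE=juliet L=foxtrot R=hotel all differ -> CONFLICT
i=1: BASE=juliet L=kilo R=echo all differ -> CONFLICT
i=2: L=delta=BASE, R=bravo -> take RIGHT -> bravo
i=3: L=juliet, R=charlie=BASE -> take LEFT -> juliet
i=4: L=bravo, R=foxtrot=BASE -> take LEFT -> bravo
i=5: L=charlie, R=kilo=BASE -> take LEFT -> charlie
Conflict count: 2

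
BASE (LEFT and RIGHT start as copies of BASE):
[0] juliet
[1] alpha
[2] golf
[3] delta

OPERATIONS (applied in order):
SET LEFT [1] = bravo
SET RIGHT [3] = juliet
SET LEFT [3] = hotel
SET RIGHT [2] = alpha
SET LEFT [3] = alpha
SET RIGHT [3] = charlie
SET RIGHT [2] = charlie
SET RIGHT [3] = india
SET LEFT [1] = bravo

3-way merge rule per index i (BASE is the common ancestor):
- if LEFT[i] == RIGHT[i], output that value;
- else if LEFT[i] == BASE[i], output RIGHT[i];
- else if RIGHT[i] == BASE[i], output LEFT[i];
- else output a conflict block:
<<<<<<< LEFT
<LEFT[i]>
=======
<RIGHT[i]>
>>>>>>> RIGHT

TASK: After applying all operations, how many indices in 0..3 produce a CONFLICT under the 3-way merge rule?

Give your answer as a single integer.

Answer: 1

Derivation:
Final LEFT:  [juliet, bravo, golf, alpha]
Final RIGHT: [juliet, alpha, charlie, india]
i=0: L=juliet R=juliet -> agree -> juliet
i=1: L=bravo, R=alpha=BASE -> take LEFT -> bravo
i=2: L=golf=BASE, R=charlie -> take RIGHT -> charlie
i=3: BASE=delta L=alpha R=india all differ -> CONFLICT
Conflict count: 1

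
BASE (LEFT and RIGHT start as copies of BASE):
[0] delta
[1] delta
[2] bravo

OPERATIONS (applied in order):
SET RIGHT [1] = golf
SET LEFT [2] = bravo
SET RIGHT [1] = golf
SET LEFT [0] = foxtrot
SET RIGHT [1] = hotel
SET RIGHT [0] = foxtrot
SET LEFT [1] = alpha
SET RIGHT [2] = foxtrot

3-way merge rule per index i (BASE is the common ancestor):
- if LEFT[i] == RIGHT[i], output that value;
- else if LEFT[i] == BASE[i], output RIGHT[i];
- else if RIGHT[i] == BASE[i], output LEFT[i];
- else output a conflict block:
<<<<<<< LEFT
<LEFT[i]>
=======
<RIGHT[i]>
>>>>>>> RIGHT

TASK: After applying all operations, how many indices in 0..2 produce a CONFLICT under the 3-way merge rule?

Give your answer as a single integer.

Final LEFT:  [foxtrot, alpha, bravo]
Final RIGHT: [foxtrot, hotel, foxtrot]
i=0: L=foxtrot R=foxtrot -> agree -> foxtrot
i=1: BASE=delta L=alpha R=hotel all differ -> CONFLICT
i=2: L=bravo=BASE, R=foxtrot -> take RIGHT -> foxtrot
Conflict count: 1

Answer: 1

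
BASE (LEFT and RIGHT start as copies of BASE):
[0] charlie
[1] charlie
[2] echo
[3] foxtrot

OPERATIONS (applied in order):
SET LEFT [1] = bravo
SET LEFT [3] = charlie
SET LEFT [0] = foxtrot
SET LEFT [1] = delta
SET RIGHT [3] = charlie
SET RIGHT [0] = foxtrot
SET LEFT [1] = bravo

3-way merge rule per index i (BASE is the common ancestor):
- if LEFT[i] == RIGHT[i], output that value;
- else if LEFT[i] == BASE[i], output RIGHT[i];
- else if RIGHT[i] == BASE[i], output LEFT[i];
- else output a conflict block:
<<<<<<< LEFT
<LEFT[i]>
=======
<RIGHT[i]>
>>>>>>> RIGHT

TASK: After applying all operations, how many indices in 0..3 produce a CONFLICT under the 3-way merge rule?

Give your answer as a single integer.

Final LEFT:  [foxtrot, bravo, echo, charlie]
Final RIGHT: [foxtrot, charlie, echo, charlie]
i=0: L=foxtrot R=foxtrot -> agree -> foxtrot
i=1: L=bravo, R=charlie=BASE -> take LEFT -> bravo
i=2: L=echo R=echo -> agree -> echo
i=3: L=charlie R=charlie -> agree -> charlie
Conflict count: 0

Answer: 0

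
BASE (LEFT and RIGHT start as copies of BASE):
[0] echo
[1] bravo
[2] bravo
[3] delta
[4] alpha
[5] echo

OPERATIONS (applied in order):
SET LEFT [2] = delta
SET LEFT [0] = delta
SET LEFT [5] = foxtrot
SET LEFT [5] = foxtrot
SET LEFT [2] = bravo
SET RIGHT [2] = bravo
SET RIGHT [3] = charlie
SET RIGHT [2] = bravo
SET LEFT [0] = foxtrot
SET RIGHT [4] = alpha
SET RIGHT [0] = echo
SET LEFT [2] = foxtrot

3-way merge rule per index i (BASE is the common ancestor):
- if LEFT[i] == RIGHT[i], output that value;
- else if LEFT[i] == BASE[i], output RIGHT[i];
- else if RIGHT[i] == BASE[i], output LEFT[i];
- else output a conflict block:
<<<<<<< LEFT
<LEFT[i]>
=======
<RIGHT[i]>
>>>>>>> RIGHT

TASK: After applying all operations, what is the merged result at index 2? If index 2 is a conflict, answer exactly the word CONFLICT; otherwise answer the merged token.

Answer: foxtrot

Derivation:
Final LEFT:  [foxtrot, bravo, foxtrot, delta, alpha, foxtrot]
Final RIGHT: [echo, bravo, bravo, charlie, alpha, echo]
i=0: L=foxtrot, R=echo=BASE -> take LEFT -> foxtrot
i=1: L=bravo R=bravo -> agree -> bravo
i=2: L=foxtrot, R=bravo=BASE -> take LEFT -> foxtrot
i=3: L=delta=BASE, R=charlie -> take RIGHT -> charlie
i=4: L=alpha R=alpha -> agree -> alpha
i=5: L=foxtrot, R=echo=BASE -> take LEFT -> foxtrot
Index 2 -> foxtrot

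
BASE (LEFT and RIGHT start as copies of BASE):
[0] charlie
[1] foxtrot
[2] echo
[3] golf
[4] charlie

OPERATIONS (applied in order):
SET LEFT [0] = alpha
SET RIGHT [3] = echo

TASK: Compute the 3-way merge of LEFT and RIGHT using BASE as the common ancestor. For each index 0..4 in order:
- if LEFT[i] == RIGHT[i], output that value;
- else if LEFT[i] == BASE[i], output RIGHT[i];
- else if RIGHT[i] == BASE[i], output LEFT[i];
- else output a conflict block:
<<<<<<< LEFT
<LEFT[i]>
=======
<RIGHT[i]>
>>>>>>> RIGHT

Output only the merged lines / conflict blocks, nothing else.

Final LEFT:  [alpha, foxtrot, echo, golf, charlie]
Final RIGHT: [charlie, foxtrot, echo, echo, charlie]
i=0: L=alpha, R=charlie=BASE -> take LEFT -> alpha
i=1: L=foxtrot R=foxtrot -> agree -> foxtrot
i=2: L=echo R=echo -> agree -> echo
i=3: L=golf=BASE, R=echo -> take RIGHT -> echo
i=4: L=charlie R=charlie -> agree -> charlie

Answer: alpha
foxtrot
echo
echo
charlie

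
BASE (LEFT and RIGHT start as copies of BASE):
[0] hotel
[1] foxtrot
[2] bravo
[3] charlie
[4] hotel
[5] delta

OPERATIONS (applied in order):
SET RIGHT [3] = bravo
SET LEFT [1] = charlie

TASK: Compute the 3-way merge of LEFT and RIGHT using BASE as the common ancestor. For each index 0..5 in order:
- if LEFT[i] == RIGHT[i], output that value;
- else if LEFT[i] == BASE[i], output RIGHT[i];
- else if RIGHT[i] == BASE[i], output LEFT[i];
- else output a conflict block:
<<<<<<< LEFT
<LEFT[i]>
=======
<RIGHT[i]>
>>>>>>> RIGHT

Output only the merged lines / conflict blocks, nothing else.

Final LEFT:  [hotel, charlie, bravo, charlie, hotel, delta]
Final RIGHT: [hotel, foxtrot, bravo, bravo, hotel, delta]
i=0: L=hotel R=hotel -> agree -> hotel
i=1: L=charlie, R=foxtrot=BASE -> take LEFT -> charlie
i=2: L=bravo R=bravo -> agree -> bravo
i=3: L=charlie=BASE, R=bravo -> take RIGHT -> bravo
i=4: L=hotel R=hotel -> agree -> hotel
i=5: L=delta R=delta -> agree -> delta

Answer: hotel
charlie
bravo
bravo
hotel
delta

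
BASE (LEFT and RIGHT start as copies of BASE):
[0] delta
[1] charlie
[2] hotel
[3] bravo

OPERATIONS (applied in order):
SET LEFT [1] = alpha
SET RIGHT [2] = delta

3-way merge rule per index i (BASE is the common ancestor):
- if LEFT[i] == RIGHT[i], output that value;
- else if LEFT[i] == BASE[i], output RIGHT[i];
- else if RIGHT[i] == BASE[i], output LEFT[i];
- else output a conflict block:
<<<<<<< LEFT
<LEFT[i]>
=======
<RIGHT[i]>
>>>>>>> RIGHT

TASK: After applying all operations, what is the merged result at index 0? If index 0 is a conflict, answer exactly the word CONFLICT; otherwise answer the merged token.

Final LEFT:  [delta, alpha, hotel, bravo]
Final RIGHT: [delta, charlie, delta, bravo]
i=0: L=delta R=delta -> agree -> delta
i=1: L=alpha, R=charlie=BASE -> take LEFT -> alpha
i=2: L=hotel=BASE, R=delta -> take RIGHT -> delta
i=3: L=bravo R=bravo -> agree -> bravo
Index 0 -> delta

Answer: delta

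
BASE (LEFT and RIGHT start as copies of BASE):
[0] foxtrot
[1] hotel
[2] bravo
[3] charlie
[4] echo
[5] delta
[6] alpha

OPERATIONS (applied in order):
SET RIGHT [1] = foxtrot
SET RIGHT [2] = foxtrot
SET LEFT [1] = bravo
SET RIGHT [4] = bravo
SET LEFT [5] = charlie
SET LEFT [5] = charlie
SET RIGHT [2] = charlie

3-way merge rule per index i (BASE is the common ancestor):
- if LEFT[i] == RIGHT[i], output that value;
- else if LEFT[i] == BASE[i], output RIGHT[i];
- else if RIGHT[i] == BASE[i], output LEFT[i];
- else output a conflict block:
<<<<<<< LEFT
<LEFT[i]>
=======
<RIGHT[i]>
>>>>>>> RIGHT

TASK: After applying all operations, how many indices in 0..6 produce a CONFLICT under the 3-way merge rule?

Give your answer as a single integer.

Final LEFT:  [foxtrot, bravo, bravo, charlie, echo, charlie, alpha]
Final RIGHT: [foxtrot, foxtrot, charlie, charlie, bravo, delta, alpha]
i=0: L=foxtrot R=foxtrot -> agree -> foxtrot
i=1: BASE=hotel L=bravo R=foxtrot all differ -> CONFLICT
i=2: L=bravo=BASE, R=charlie -> take RIGHT -> charlie
i=3: L=charlie R=charlie -> agree -> charlie
i=4: L=echo=BASE, R=bravo -> take RIGHT -> bravo
i=5: L=charlie, R=delta=BASE -> take LEFT -> charlie
i=6: L=alpha R=alpha -> agree -> alpha
Conflict count: 1

Answer: 1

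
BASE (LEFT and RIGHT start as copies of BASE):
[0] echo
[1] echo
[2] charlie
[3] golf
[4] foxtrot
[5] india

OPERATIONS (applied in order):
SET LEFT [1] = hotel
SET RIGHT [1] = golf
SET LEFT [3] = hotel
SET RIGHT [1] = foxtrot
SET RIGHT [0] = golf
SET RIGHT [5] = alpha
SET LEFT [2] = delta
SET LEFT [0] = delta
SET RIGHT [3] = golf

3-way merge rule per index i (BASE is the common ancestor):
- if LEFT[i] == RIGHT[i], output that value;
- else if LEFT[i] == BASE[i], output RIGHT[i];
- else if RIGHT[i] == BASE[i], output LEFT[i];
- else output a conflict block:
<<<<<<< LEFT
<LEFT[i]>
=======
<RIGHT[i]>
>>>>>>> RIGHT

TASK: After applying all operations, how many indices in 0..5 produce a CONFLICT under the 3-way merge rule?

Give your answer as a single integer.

Answer: 2

Derivation:
Final LEFT:  [delta, hotel, delta, hotel, foxtrot, india]
Final RIGHT: [golf, foxtrot, charlie, golf, foxtrot, alpha]
i=0: BASE=echo L=delta R=golf all differ -> CONFLICT
i=1: BASE=echo L=hotel R=foxtrot all differ -> CONFLICT
i=2: L=delta, R=charlie=BASE -> take LEFT -> delta
i=3: L=hotel, R=golf=BASE -> take LEFT -> hotel
i=4: L=foxtrot R=foxtrot -> agree -> foxtrot
i=5: L=india=BASE, R=alpha -> take RIGHT -> alpha
Conflict count: 2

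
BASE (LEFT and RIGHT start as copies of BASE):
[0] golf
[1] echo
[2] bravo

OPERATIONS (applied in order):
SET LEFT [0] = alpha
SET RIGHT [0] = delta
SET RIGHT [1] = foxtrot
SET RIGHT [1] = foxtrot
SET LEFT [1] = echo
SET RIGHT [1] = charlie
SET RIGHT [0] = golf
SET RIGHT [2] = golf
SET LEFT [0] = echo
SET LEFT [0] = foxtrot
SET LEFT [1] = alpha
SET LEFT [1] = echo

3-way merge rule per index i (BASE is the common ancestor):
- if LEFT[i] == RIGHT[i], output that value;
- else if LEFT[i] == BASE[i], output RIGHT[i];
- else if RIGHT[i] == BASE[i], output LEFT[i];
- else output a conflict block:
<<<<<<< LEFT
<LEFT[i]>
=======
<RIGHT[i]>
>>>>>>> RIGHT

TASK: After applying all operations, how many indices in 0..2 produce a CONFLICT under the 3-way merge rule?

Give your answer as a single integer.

Answer: 0

Derivation:
Final LEFT:  [foxtrot, echo, bravo]
Final RIGHT: [golf, charlie, golf]
i=0: L=foxtrot, R=golf=BASE -> take LEFT -> foxtrot
i=1: L=echo=BASE, R=charlie -> take RIGHT -> charlie
i=2: L=bravo=BASE, R=golf -> take RIGHT -> golf
Conflict count: 0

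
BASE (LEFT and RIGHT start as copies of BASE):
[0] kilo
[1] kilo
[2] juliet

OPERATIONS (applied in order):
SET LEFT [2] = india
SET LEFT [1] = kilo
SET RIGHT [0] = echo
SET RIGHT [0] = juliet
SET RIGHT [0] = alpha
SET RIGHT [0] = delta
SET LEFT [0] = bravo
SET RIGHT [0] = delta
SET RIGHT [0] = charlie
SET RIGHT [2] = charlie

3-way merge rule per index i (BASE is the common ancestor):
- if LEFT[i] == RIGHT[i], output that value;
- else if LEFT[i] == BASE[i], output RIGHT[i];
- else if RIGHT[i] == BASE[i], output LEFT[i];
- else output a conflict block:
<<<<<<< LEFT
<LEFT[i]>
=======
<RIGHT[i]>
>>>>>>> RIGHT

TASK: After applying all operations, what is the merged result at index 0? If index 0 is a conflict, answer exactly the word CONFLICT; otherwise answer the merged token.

Final LEFT:  [bravo, kilo, india]
Final RIGHT: [charlie, kilo, charlie]
i=0: BASE=kilo L=bravo R=charlie all differ -> CONFLICT
i=1: L=kilo R=kilo -> agree -> kilo
i=2: BASE=juliet L=india R=charlie all differ -> CONFLICT
Index 0 -> CONFLICT

Answer: CONFLICT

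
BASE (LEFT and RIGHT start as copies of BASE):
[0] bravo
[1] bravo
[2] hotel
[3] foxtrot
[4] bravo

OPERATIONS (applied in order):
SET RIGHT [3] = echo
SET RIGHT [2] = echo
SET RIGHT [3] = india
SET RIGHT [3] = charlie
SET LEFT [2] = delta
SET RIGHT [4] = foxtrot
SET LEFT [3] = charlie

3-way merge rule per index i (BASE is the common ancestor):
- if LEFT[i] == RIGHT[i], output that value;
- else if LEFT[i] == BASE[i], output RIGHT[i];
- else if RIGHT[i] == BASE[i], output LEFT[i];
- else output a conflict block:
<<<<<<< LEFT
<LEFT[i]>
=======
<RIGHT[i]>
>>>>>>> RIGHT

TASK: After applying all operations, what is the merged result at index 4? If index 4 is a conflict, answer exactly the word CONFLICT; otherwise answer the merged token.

Answer: foxtrot

Derivation:
Final LEFT:  [bravo, bravo, delta, charlie, bravo]
Final RIGHT: [bravo, bravo, echo, charlie, foxtrot]
i=0: L=bravo R=bravo -> agree -> bravo
i=1: L=bravo R=bravo -> agree -> bravo
i=2: BASE=hotel L=delta R=echo all differ -> CONFLICT
i=3: L=charlie R=charlie -> agree -> charlie
i=4: L=bravo=BASE, R=foxtrot -> take RIGHT -> foxtrot
Index 4 -> foxtrot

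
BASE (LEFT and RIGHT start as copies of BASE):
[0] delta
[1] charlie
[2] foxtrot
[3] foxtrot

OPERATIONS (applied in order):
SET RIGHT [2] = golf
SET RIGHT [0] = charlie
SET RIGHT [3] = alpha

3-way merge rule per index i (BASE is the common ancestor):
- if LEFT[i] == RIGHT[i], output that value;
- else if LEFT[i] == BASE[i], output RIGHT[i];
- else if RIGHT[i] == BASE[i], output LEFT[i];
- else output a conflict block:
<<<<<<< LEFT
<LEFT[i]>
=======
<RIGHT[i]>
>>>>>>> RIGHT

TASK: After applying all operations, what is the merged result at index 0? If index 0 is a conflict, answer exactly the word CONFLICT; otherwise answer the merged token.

Answer: charlie

Derivation:
Final LEFT:  [delta, charlie, foxtrot, foxtrot]
Final RIGHT: [charlie, charlie, golf, alpha]
i=0: L=delta=BASE, R=charlie -> take RIGHT -> charlie
i=1: L=charlie R=charlie -> agree -> charlie
i=2: L=foxtrot=BASE, R=golf -> take RIGHT -> golf
i=3: L=foxtrot=BASE, R=alpha -> take RIGHT -> alpha
Index 0 -> charlie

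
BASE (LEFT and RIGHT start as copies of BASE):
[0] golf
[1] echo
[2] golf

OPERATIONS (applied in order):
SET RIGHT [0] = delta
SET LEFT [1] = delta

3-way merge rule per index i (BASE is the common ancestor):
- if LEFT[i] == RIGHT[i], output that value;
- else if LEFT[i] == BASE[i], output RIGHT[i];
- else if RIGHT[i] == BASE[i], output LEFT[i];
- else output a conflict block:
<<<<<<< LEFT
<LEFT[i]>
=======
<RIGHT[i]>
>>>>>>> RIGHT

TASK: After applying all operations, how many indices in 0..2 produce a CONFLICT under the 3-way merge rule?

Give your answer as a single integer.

Final LEFT:  [golf, delta, golf]
Final RIGHT: [delta, echo, golf]
i=0: L=golf=BASE, R=delta -> take RIGHT -> delta
i=1: L=delta, R=echo=BASE -> take LEFT -> delta
i=2: L=golf R=golf -> agree -> golf
Conflict count: 0

Answer: 0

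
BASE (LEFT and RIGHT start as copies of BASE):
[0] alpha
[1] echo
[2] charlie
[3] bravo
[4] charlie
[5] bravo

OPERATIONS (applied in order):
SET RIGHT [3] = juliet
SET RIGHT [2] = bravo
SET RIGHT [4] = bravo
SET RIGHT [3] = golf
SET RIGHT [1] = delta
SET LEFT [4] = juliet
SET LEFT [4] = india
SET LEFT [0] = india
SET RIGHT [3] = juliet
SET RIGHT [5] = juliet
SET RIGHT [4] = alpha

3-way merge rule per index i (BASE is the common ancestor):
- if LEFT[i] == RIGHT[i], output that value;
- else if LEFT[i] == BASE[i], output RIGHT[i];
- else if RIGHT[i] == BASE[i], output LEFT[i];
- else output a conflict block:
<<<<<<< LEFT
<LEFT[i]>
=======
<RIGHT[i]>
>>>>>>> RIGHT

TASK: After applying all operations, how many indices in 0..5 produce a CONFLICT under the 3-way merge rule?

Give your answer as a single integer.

Answer: 1

Derivation:
Final LEFT:  [india, echo, charlie, bravo, india, bravo]
Final RIGHT: [alpha, delta, bravo, juliet, alpha, juliet]
i=0: L=india, R=alpha=BASE -> take LEFT -> india
i=1: L=echo=BASE, R=delta -> take RIGHT -> delta
i=2: L=charlie=BASE, R=bravo -> take RIGHT -> bravo
i=3: L=bravo=BASE, R=juliet -> take RIGHT -> juliet
i=4: BASE=charlie L=india R=alpha all differ -> CONFLICT
i=5: L=bravo=BASE, R=juliet -> take RIGHT -> juliet
Conflict count: 1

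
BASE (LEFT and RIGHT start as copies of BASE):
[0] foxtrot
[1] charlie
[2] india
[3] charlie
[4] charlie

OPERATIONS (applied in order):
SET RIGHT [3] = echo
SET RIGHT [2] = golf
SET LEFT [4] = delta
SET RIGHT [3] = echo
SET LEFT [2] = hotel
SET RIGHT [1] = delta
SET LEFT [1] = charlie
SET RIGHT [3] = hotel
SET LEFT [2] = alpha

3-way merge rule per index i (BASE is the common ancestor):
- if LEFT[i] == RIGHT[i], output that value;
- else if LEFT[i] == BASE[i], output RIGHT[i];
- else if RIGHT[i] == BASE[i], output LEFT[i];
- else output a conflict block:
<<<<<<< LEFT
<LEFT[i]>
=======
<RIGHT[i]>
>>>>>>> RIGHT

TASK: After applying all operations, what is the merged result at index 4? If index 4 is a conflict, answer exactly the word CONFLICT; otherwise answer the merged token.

Answer: delta

Derivation:
Final LEFT:  [foxtrot, charlie, alpha, charlie, delta]
Final RIGHT: [foxtrot, delta, golf, hotel, charlie]
i=0: L=foxtrot R=foxtrot -> agree -> foxtrot
i=1: L=charlie=BASE, R=delta -> take RIGHT -> delta
i=2: BASE=india L=alpha R=golf all differ -> CONFLICT
i=3: L=charlie=BASE, R=hotel -> take RIGHT -> hotel
i=4: L=delta, R=charlie=BASE -> take LEFT -> delta
Index 4 -> delta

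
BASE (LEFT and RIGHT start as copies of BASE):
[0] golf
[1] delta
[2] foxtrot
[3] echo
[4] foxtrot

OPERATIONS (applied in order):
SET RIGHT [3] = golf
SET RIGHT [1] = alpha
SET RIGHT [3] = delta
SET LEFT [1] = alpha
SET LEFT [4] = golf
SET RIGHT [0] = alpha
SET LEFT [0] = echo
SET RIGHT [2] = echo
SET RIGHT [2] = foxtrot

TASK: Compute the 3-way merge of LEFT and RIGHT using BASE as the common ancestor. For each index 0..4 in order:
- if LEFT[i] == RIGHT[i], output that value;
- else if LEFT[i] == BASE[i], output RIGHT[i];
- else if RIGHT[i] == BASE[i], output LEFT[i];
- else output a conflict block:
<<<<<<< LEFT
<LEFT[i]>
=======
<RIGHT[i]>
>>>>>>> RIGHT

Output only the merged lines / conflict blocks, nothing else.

Final LEFT:  [echo, alpha, foxtrot, echo, golf]
Final RIGHT: [alpha, alpha, foxtrot, delta, foxtrot]
i=0: BASE=golf L=echo R=alpha all differ -> CONFLICT
i=1: L=alpha R=alpha -> agree -> alpha
i=2: L=foxtrot R=foxtrot -> agree -> foxtrot
i=3: L=echo=BASE, R=delta -> take RIGHT -> delta
i=4: L=golf, R=foxtrot=BASE -> take LEFT -> golf

Answer: <<<<<<< LEFT
echo
=======
alpha
>>>>>>> RIGHT
alpha
foxtrot
delta
golf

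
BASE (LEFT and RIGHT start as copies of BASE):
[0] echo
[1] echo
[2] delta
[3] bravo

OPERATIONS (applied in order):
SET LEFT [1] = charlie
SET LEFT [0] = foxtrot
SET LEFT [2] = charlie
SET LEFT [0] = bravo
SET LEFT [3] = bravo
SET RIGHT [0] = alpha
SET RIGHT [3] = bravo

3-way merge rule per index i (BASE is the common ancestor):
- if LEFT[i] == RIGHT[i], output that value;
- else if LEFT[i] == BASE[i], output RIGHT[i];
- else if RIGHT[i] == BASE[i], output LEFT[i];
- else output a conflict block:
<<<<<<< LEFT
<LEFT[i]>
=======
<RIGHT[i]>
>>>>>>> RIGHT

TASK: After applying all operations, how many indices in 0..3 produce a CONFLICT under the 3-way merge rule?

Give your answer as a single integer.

Final LEFT:  [bravo, charlie, charlie, bravo]
Final RIGHT: [alpha, echo, delta, bravo]
i=0: BASE=echo L=bravo R=alpha all differ -> CONFLICT
i=1: L=charlie, R=echo=BASE -> take LEFT -> charlie
i=2: L=charlie, R=delta=BASE -> take LEFT -> charlie
i=3: L=bravo R=bravo -> agree -> bravo
Conflict count: 1

Answer: 1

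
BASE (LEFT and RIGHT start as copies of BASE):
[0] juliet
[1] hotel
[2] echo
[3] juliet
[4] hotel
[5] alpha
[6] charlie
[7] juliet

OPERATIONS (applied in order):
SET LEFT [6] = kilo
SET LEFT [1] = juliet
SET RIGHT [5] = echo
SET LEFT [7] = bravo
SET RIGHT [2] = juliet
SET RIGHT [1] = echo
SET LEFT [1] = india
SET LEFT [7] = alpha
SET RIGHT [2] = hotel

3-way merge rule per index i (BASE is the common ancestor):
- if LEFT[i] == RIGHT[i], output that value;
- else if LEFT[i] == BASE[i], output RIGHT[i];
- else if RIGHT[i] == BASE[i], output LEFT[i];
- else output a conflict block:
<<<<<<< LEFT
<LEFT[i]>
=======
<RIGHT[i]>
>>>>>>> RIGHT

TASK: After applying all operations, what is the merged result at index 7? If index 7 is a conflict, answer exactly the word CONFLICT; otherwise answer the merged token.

Answer: alpha

Derivation:
Final LEFT:  [juliet, india, echo, juliet, hotel, alpha, kilo, alpha]
Final RIGHT: [juliet, echo, hotel, juliet, hotel, echo, charlie, juliet]
i=0: L=juliet R=juliet -> agree -> juliet
i=1: BASE=hotel L=india R=echo all differ -> CONFLICT
i=2: L=echo=BASE, R=hotel -> take RIGHT -> hotel
i=3: L=juliet R=juliet -> agree -> juliet
i=4: L=hotel R=hotel -> agree -> hotel
i=5: L=alpha=BASE, R=echo -> take RIGHT -> echo
i=6: L=kilo, R=charlie=BASE -> take LEFT -> kilo
i=7: L=alpha, R=juliet=BASE -> take LEFT -> alpha
Index 7 -> alpha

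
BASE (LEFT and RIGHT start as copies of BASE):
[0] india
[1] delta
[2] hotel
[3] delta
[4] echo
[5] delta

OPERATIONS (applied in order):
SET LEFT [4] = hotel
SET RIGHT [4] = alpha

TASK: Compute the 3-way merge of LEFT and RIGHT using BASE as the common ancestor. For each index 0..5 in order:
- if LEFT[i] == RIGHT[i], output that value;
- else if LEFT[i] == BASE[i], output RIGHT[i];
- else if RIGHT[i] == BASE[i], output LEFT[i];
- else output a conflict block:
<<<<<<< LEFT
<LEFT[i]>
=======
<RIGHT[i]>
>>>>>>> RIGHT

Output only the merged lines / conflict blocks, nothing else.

Answer: india
delta
hotel
delta
<<<<<<< LEFT
hotel
=======
alpha
>>>>>>> RIGHT
delta

Derivation:
Final LEFT:  [india, delta, hotel, delta, hotel, delta]
Final RIGHT: [india, delta, hotel, delta, alpha, delta]
i=0: L=india R=india -> agree -> india
i=1: L=delta R=delta -> agree -> delta
i=2: L=hotel R=hotel -> agree -> hotel
i=3: L=delta R=delta -> agree -> delta
i=4: BASE=echo L=hotel R=alpha all differ -> CONFLICT
i=5: L=delta R=delta -> agree -> delta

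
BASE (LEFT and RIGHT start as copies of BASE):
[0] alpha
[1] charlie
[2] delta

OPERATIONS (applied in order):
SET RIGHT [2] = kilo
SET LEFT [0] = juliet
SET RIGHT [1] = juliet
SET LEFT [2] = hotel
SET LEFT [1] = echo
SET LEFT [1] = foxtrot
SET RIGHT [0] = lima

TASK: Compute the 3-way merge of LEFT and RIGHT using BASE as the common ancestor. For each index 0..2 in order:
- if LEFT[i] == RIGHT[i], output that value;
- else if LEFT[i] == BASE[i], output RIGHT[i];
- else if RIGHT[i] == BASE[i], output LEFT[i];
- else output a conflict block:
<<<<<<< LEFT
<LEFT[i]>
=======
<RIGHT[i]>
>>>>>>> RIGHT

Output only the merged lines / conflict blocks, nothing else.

Final LEFT:  [juliet, foxtrot, hotel]
Final RIGHT: [lima, juliet, kilo]
i=0: BASE=alpha L=juliet R=lima all differ -> CONFLICT
i=1: BASE=charlie L=foxtrot R=juliet all differ -> CONFLICT
i=2: BASE=delta L=hotel R=kilo all differ -> CONFLICT

Answer: <<<<<<< LEFT
juliet
=======
lima
>>>>>>> RIGHT
<<<<<<< LEFT
foxtrot
=======
juliet
>>>>>>> RIGHT
<<<<<<< LEFT
hotel
=======
kilo
>>>>>>> RIGHT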